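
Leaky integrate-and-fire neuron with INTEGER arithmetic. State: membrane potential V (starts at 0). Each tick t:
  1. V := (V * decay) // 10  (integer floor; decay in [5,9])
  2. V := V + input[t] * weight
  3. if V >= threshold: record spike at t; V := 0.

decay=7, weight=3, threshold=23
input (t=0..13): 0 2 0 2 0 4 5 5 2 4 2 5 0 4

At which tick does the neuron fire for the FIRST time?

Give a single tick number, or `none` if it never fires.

Answer: 6

Derivation:
t=0: input=0 -> V=0
t=1: input=2 -> V=6
t=2: input=0 -> V=4
t=3: input=2 -> V=8
t=4: input=0 -> V=5
t=5: input=4 -> V=15
t=6: input=5 -> V=0 FIRE
t=7: input=5 -> V=15
t=8: input=2 -> V=16
t=9: input=4 -> V=0 FIRE
t=10: input=2 -> V=6
t=11: input=5 -> V=19
t=12: input=0 -> V=13
t=13: input=4 -> V=21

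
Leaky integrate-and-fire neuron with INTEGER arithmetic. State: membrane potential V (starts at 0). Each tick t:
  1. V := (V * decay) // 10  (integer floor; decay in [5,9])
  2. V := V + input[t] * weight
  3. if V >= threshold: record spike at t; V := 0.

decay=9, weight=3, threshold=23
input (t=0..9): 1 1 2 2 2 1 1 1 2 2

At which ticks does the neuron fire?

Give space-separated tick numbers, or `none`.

Answer: 8

Derivation:
t=0: input=1 -> V=3
t=1: input=1 -> V=5
t=2: input=2 -> V=10
t=3: input=2 -> V=15
t=4: input=2 -> V=19
t=5: input=1 -> V=20
t=6: input=1 -> V=21
t=7: input=1 -> V=21
t=8: input=2 -> V=0 FIRE
t=9: input=2 -> V=6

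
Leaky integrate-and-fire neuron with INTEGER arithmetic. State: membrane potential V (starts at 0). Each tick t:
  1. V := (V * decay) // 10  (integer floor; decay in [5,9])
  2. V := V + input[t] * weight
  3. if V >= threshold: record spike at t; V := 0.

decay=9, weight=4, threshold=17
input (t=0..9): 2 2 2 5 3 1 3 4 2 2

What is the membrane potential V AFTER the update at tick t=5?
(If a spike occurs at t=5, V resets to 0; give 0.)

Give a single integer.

t=0: input=2 -> V=8
t=1: input=2 -> V=15
t=2: input=2 -> V=0 FIRE
t=3: input=5 -> V=0 FIRE
t=4: input=3 -> V=12
t=5: input=1 -> V=14
t=6: input=3 -> V=0 FIRE
t=7: input=4 -> V=16
t=8: input=2 -> V=0 FIRE
t=9: input=2 -> V=8

Answer: 14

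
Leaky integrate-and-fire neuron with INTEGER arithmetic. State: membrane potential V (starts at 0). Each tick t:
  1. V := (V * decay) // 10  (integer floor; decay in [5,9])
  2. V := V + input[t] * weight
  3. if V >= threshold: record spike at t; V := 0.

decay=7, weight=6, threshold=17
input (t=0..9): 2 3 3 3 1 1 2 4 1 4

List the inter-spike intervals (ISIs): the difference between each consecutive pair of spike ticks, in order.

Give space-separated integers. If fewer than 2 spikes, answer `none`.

t=0: input=2 -> V=12
t=1: input=3 -> V=0 FIRE
t=2: input=3 -> V=0 FIRE
t=3: input=3 -> V=0 FIRE
t=4: input=1 -> V=6
t=5: input=1 -> V=10
t=6: input=2 -> V=0 FIRE
t=7: input=4 -> V=0 FIRE
t=8: input=1 -> V=6
t=9: input=4 -> V=0 FIRE

Answer: 1 1 3 1 2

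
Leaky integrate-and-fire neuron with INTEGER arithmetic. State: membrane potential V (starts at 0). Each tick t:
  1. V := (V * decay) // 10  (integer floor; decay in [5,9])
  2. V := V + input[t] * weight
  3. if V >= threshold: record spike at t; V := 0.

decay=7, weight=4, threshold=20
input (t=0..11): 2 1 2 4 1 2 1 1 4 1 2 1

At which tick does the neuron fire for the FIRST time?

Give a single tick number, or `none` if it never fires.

Answer: 3

Derivation:
t=0: input=2 -> V=8
t=1: input=1 -> V=9
t=2: input=2 -> V=14
t=3: input=4 -> V=0 FIRE
t=4: input=1 -> V=4
t=5: input=2 -> V=10
t=6: input=1 -> V=11
t=7: input=1 -> V=11
t=8: input=4 -> V=0 FIRE
t=9: input=1 -> V=4
t=10: input=2 -> V=10
t=11: input=1 -> V=11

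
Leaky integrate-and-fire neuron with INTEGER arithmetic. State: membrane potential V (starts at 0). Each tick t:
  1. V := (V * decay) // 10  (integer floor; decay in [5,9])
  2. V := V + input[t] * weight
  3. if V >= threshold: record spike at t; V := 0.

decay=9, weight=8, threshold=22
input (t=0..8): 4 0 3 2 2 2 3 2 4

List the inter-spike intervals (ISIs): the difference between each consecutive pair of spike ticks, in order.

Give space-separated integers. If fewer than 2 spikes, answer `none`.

t=0: input=4 -> V=0 FIRE
t=1: input=0 -> V=0
t=2: input=3 -> V=0 FIRE
t=3: input=2 -> V=16
t=4: input=2 -> V=0 FIRE
t=5: input=2 -> V=16
t=6: input=3 -> V=0 FIRE
t=7: input=2 -> V=16
t=8: input=4 -> V=0 FIRE

Answer: 2 2 2 2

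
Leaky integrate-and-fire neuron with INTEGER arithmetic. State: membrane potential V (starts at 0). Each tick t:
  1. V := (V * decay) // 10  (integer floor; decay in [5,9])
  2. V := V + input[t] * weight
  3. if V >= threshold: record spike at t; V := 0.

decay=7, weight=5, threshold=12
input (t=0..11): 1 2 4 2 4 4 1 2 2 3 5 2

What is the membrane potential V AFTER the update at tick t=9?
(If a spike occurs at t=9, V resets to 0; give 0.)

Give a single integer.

Answer: 0

Derivation:
t=0: input=1 -> V=5
t=1: input=2 -> V=0 FIRE
t=2: input=4 -> V=0 FIRE
t=3: input=2 -> V=10
t=4: input=4 -> V=0 FIRE
t=5: input=4 -> V=0 FIRE
t=6: input=1 -> V=5
t=7: input=2 -> V=0 FIRE
t=8: input=2 -> V=10
t=9: input=3 -> V=0 FIRE
t=10: input=5 -> V=0 FIRE
t=11: input=2 -> V=10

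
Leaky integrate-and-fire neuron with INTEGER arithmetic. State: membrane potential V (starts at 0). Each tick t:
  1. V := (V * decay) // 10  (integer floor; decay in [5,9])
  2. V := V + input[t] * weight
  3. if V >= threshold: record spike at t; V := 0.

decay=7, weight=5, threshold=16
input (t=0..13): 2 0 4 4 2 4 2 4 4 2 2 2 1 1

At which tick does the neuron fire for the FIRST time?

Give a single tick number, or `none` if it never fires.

t=0: input=2 -> V=10
t=1: input=0 -> V=7
t=2: input=4 -> V=0 FIRE
t=3: input=4 -> V=0 FIRE
t=4: input=2 -> V=10
t=5: input=4 -> V=0 FIRE
t=6: input=2 -> V=10
t=7: input=4 -> V=0 FIRE
t=8: input=4 -> V=0 FIRE
t=9: input=2 -> V=10
t=10: input=2 -> V=0 FIRE
t=11: input=2 -> V=10
t=12: input=1 -> V=12
t=13: input=1 -> V=13

Answer: 2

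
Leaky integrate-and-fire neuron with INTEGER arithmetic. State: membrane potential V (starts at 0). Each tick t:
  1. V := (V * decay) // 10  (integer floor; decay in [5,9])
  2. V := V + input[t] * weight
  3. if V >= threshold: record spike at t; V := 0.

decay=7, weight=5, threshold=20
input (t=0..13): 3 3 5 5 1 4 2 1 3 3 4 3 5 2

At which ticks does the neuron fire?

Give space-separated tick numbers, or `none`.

t=0: input=3 -> V=15
t=1: input=3 -> V=0 FIRE
t=2: input=5 -> V=0 FIRE
t=3: input=5 -> V=0 FIRE
t=4: input=1 -> V=5
t=5: input=4 -> V=0 FIRE
t=6: input=2 -> V=10
t=7: input=1 -> V=12
t=8: input=3 -> V=0 FIRE
t=9: input=3 -> V=15
t=10: input=4 -> V=0 FIRE
t=11: input=3 -> V=15
t=12: input=5 -> V=0 FIRE
t=13: input=2 -> V=10

Answer: 1 2 3 5 8 10 12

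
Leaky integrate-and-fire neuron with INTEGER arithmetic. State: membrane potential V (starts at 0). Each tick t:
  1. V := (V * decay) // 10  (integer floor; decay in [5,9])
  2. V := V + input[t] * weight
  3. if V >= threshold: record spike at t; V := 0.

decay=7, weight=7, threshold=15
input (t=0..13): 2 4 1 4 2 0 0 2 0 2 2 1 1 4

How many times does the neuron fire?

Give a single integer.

Answer: 5

Derivation:
t=0: input=2 -> V=14
t=1: input=4 -> V=0 FIRE
t=2: input=1 -> V=7
t=3: input=4 -> V=0 FIRE
t=4: input=2 -> V=14
t=5: input=0 -> V=9
t=6: input=0 -> V=6
t=7: input=2 -> V=0 FIRE
t=8: input=0 -> V=0
t=9: input=2 -> V=14
t=10: input=2 -> V=0 FIRE
t=11: input=1 -> V=7
t=12: input=1 -> V=11
t=13: input=4 -> V=0 FIRE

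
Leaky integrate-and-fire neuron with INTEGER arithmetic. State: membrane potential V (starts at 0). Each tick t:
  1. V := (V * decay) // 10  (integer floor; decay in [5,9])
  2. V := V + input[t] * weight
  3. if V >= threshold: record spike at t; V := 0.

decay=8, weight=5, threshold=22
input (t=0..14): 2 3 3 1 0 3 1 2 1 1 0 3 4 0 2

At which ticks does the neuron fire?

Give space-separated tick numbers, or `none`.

t=0: input=2 -> V=10
t=1: input=3 -> V=0 FIRE
t=2: input=3 -> V=15
t=3: input=1 -> V=17
t=4: input=0 -> V=13
t=5: input=3 -> V=0 FIRE
t=6: input=1 -> V=5
t=7: input=2 -> V=14
t=8: input=1 -> V=16
t=9: input=1 -> V=17
t=10: input=0 -> V=13
t=11: input=3 -> V=0 FIRE
t=12: input=4 -> V=20
t=13: input=0 -> V=16
t=14: input=2 -> V=0 FIRE

Answer: 1 5 11 14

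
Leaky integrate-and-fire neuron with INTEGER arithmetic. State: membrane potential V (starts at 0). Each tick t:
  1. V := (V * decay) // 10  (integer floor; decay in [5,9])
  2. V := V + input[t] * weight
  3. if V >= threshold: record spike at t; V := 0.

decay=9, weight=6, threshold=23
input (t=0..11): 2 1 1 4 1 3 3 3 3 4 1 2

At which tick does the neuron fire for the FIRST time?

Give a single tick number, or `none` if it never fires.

Answer: 3

Derivation:
t=0: input=2 -> V=12
t=1: input=1 -> V=16
t=2: input=1 -> V=20
t=3: input=4 -> V=0 FIRE
t=4: input=1 -> V=6
t=5: input=3 -> V=0 FIRE
t=6: input=3 -> V=18
t=7: input=3 -> V=0 FIRE
t=8: input=3 -> V=18
t=9: input=4 -> V=0 FIRE
t=10: input=1 -> V=6
t=11: input=2 -> V=17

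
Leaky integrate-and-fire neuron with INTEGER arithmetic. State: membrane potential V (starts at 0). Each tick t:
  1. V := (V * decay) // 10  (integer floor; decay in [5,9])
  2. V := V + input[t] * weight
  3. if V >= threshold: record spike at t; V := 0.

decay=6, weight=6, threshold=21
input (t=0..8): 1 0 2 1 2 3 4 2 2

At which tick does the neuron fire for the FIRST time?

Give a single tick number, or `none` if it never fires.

Answer: 5

Derivation:
t=0: input=1 -> V=6
t=1: input=0 -> V=3
t=2: input=2 -> V=13
t=3: input=1 -> V=13
t=4: input=2 -> V=19
t=5: input=3 -> V=0 FIRE
t=6: input=4 -> V=0 FIRE
t=7: input=2 -> V=12
t=8: input=2 -> V=19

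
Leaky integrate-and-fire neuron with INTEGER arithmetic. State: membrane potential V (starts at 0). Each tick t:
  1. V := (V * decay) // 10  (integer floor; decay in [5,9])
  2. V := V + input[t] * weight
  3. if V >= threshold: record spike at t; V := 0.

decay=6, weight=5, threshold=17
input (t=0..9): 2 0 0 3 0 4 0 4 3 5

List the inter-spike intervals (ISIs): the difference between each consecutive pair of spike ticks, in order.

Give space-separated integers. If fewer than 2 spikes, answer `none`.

Answer: 2 2

Derivation:
t=0: input=2 -> V=10
t=1: input=0 -> V=6
t=2: input=0 -> V=3
t=3: input=3 -> V=16
t=4: input=0 -> V=9
t=5: input=4 -> V=0 FIRE
t=6: input=0 -> V=0
t=7: input=4 -> V=0 FIRE
t=8: input=3 -> V=15
t=9: input=5 -> V=0 FIRE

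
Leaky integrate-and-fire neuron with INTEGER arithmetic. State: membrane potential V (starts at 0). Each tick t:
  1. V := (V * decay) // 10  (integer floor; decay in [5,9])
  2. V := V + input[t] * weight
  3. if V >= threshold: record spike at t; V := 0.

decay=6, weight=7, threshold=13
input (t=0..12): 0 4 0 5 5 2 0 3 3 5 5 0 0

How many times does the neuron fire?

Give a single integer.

t=0: input=0 -> V=0
t=1: input=4 -> V=0 FIRE
t=2: input=0 -> V=0
t=3: input=5 -> V=0 FIRE
t=4: input=5 -> V=0 FIRE
t=5: input=2 -> V=0 FIRE
t=6: input=0 -> V=0
t=7: input=3 -> V=0 FIRE
t=8: input=3 -> V=0 FIRE
t=9: input=5 -> V=0 FIRE
t=10: input=5 -> V=0 FIRE
t=11: input=0 -> V=0
t=12: input=0 -> V=0

Answer: 8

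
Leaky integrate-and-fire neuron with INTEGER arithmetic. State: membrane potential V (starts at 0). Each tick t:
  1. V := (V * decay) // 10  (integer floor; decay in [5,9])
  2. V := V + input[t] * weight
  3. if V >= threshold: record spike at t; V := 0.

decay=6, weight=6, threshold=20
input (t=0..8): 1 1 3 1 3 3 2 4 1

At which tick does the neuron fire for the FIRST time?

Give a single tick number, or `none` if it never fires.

Answer: 2

Derivation:
t=0: input=1 -> V=6
t=1: input=1 -> V=9
t=2: input=3 -> V=0 FIRE
t=3: input=1 -> V=6
t=4: input=3 -> V=0 FIRE
t=5: input=3 -> V=18
t=6: input=2 -> V=0 FIRE
t=7: input=4 -> V=0 FIRE
t=8: input=1 -> V=6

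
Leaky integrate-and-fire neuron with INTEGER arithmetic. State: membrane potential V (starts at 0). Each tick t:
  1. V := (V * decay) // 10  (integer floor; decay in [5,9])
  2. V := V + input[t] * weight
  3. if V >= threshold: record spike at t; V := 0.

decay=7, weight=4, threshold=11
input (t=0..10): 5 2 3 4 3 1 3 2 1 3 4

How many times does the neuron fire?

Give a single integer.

Answer: 7

Derivation:
t=0: input=5 -> V=0 FIRE
t=1: input=2 -> V=8
t=2: input=3 -> V=0 FIRE
t=3: input=4 -> V=0 FIRE
t=4: input=3 -> V=0 FIRE
t=5: input=1 -> V=4
t=6: input=3 -> V=0 FIRE
t=7: input=2 -> V=8
t=8: input=1 -> V=9
t=9: input=3 -> V=0 FIRE
t=10: input=4 -> V=0 FIRE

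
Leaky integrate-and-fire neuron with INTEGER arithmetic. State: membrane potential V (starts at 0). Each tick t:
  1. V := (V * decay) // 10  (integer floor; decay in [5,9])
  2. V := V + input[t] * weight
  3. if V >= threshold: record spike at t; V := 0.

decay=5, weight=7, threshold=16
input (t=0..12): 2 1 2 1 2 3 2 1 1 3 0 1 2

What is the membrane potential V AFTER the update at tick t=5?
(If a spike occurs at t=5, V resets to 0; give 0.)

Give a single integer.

t=0: input=2 -> V=14
t=1: input=1 -> V=14
t=2: input=2 -> V=0 FIRE
t=3: input=1 -> V=7
t=4: input=2 -> V=0 FIRE
t=5: input=3 -> V=0 FIRE
t=6: input=2 -> V=14
t=7: input=1 -> V=14
t=8: input=1 -> V=14
t=9: input=3 -> V=0 FIRE
t=10: input=0 -> V=0
t=11: input=1 -> V=7
t=12: input=2 -> V=0 FIRE

Answer: 0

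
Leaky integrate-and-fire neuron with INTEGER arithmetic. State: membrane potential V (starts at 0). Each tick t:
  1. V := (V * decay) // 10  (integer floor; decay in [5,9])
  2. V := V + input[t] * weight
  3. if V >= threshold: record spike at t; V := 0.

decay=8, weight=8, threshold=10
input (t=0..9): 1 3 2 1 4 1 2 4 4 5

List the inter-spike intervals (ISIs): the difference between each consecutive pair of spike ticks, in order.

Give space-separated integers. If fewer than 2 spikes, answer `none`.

t=0: input=1 -> V=8
t=1: input=3 -> V=0 FIRE
t=2: input=2 -> V=0 FIRE
t=3: input=1 -> V=8
t=4: input=4 -> V=0 FIRE
t=5: input=1 -> V=8
t=6: input=2 -> V=0 FIRE
t=7: input=4 -> V=0 FIRE
t=8: input=4 -> V=0 FIRE
t=9: input=5 -> V=0 FIRE

Answer: 1 2 2 1 1 1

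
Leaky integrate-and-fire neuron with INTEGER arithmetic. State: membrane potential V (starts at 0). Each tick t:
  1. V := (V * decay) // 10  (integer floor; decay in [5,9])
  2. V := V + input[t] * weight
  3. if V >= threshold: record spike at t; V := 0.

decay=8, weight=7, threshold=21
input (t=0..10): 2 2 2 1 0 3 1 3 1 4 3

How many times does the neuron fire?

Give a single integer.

Answer: 5

Derivation:
t=0: input=2 -> V=14
t=1: input=2 -> V=0 FIRE
t=2: input=2 -> V=14
t=3: input=1 -> V=18
t=4: input=0 -> V=14
t=5: input=3 -> V=0 FIRE
t=6: input=1 -> V=7
t=7: input=3 -> V=0 FIRE
t=8: input=1 -> V=7
t=9: input=4 -> V=0 FIRE
t=10: input=3 -> V=0 FIRE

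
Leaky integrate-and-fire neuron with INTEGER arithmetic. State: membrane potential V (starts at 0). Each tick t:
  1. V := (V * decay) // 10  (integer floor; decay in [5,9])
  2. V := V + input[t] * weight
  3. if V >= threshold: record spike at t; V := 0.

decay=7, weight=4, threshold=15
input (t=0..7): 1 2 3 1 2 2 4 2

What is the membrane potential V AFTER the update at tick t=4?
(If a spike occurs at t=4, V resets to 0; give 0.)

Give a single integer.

Answer: 10

Derivation:
t=0: input=1 -> V=4
t=1: input=2 -> V=10
t=2: input=3 -> V=0 FIRE
t=3: input=1 -> V=4
t=4: input=2 -> V=10
t=5: input=2 -> V=0 FIRE
t=6: input=4 -> V=0 FIRE
t=7: input=2 -> V=8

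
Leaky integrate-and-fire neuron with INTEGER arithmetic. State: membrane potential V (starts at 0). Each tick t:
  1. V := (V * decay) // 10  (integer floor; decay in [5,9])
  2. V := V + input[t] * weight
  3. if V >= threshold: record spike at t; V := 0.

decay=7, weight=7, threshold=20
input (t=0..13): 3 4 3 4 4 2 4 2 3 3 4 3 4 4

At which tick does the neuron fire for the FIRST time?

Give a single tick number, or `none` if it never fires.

Answer: 0

Derivation:
t=0: input=3 -> V=0 FIRE
t=1: input=4 -> V=0 FIRE
t=2: input=3 -> V=0 FIRE
t=3: input=4 -> V=0 FIRE
t=4: input=4 -> V=0 FIRE
t=5: input=2 -> V=14
t=6: input=4 -> V=0 FIRE
t=7: input=2 -> V=14
t=8: input=3 -> V=0 FIRE
t=9: input=3 -> V=0 FIRE
t=10: input=4 -> V=0 FIRE
t=11: input=3 -> V=0 FIRE
t=12: input=4 -> V=0 FIRE
t=13: input=4 -> V=0 FIRE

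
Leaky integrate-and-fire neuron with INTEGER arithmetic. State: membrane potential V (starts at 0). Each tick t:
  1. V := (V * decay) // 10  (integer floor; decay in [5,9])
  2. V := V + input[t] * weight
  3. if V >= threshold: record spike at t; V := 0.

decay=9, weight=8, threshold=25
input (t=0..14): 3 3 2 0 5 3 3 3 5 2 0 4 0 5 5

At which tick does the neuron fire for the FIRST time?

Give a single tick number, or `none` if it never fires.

t=0: input=3 -> V=24
t=1: input=3 -> V=0 FIRE
t=2: input=2 -> V=16
t=3: input=0 -> V=14
t=4: input=5 -> V=0 FIRE
t=5: input=3 -> V=24
t=6: input=3 -> V=0 FIRE
t=7: input=3 -> V=24
t=8: input=5 -> V=0 FIRE
t=9: input=2 -> V=16
t=10: input=0 -> V=14
t=11: input=4 -> V=0 FIRE
t=12: input=0 -> V=0
t=13: input=5 -> V=0 FIRE
t=14: input=5 -> V=0 FIRE

Answer: 1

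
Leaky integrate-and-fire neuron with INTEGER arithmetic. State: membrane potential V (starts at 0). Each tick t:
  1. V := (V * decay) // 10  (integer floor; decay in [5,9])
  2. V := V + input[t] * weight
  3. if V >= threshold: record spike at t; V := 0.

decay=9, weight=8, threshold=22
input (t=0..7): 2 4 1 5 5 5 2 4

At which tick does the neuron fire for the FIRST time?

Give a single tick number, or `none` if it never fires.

t=0: input=2 -> V=16
t=1: input=4 -> V=0 FIRE
t=2: input=1 -> V=8
t=3: input=5 -> V=0 FIRE
t=4: input=5 -> V=0 FIRE
t=5: input=5 -> V=0 FIRE
t=6: input=2 -> V=16
t=7: input=4 -> V=0 FIRE

Answer: 1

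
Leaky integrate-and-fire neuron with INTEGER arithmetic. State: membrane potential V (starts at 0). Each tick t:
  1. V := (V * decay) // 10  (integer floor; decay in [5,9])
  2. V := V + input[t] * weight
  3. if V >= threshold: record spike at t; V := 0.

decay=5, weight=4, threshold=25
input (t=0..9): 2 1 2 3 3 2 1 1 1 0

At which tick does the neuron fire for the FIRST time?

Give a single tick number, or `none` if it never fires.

t=0: input=2 -> V=8
t=1: input=1 -> V=8
t=2: input=2 -> V=12
t=3: input=3 -> V=18
t=4: input=3 -> V=21
t=5: input=2 -> V=18
t=6: input=1 -> V=13
t=7: input=1 -> V=10
t=8: input=1 -> V=9
t=9: input=0 -> V=4

Answer: none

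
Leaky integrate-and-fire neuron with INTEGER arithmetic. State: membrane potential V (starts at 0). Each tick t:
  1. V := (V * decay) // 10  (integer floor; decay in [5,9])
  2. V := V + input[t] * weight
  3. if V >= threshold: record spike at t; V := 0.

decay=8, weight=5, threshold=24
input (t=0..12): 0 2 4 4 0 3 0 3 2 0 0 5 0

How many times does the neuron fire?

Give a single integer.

t=0: input=0 -> V=0
t=1: input=2 -> V=10
t=2: input=4 -> V=0 FIRE
t=3: input=4 -> V=20
t=4: input=0 -> V=16
t=5: input=3 -> V=0 FIRE
t=6: input=0 -> V=0
t=7: input=3 -> V=15
t=8: input=2 -> V=22
t=9: input=0 -> V=17
t=10: input=0 -> V=13
t=11: input=5 -> V=0 FIRE
t=12: input=0 -> V=0

Answer: 3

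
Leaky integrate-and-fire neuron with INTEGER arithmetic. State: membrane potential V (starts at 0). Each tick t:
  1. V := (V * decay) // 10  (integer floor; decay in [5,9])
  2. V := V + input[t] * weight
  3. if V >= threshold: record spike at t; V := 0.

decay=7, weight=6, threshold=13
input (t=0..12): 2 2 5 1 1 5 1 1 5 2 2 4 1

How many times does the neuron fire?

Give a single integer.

t=0: input=2 -> V=12
t=1: input=2 -> V=0 FIRE
t=2: input=5 -> V=0 FIRE
t=3: input=1 -> V=6
t=4: input=1 -> V=10
t=5: input=5 -> V=0 FIRE
t=6: input=1 -> V=6
t=7: input=1 -> V=10
t=8: input=5 -> V=0 FIRE
t=9: input=2 -> V=12
t=10: input=2 -> V=0 FIRE
t=11: input=4 -> V=0 FIRE
t=12: input=1 -> V=6

Answer: 6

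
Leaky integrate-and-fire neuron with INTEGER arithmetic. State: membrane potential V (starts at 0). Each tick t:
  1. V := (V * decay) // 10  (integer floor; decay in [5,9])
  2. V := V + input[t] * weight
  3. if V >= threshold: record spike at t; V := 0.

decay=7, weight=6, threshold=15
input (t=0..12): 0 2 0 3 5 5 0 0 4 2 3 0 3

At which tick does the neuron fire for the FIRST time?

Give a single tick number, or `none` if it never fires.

t=0: input=0 -> V=0
t=1: input=2 -> V=12
t=2: input=0 -> V=8
t=3: input=3 -> V=0 FIRE
t=4: input=5 -> V=0 FIRE
t=5: input=5 -> V=0 FIRE
t=6: input=0 -> V=0
t=7: input=0 -> V=0
t=8: input=4 -> V=0 FIRE
t=9: input=2 -> V=12
t=10: input=3 -> V=0 FIRE
t=11: input=0 -> V=0
t=12: input=3 -> V=0 FIRE

Answer: 3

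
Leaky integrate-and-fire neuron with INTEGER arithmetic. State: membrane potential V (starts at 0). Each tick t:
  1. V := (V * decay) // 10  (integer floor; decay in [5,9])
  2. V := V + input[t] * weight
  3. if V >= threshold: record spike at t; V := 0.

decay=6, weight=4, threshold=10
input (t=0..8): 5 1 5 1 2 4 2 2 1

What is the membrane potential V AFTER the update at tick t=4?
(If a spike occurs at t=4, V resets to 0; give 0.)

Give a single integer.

t=0: input=5 -> V=0 FIRE
t=1: input=1 -> V=4
t=2: input=5 -> V=0 FIRE
t=3: input=1 -> V=4
t=4: input=2 -> V=0 FIRE
t=5: input=4 -> V=0 FIRE
t=6: input=2 -> V=8
t=7: input=2 -> V=0 FIRE
t=8: input=1 -> V=4

Answer: 0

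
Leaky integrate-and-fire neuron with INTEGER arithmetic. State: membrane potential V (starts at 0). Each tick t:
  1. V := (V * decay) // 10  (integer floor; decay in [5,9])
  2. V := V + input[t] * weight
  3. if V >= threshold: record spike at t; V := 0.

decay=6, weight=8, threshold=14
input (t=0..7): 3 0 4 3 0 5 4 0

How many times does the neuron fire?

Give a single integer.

t=0: input=3 -> V=0 FIRE
t=1: input=0 -> V=0
t=2: input=4 -> V=0 FIRE
t=3: input=3 -> V=0 FIRE
t=4: input=0 -> V=0
t=5: input=5 -> V=0 FIRE
t=6: input=4 -> V=0 FIRE
t=7: input=0 -> V=0

Answer: 5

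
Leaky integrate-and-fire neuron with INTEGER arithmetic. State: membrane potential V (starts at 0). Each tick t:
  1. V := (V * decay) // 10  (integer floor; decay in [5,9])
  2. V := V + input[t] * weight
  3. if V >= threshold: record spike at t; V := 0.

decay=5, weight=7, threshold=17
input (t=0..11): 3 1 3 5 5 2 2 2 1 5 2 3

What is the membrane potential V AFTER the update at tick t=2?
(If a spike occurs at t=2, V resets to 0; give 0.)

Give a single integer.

t=0: input=3 -> V=0 FIRE
t=1: input=1 -> V=7
t=2: input=3 -> V=0 FIRE
t=3: input=5 -> V=0 FIRE
t=4: input=5 -> V=0 FIRE
t=5: input=2 -> V=14
t=6: input=2 -> V=0 FIRE
t=7: input=2 -> V=14
t=8: input=1 -> V=14
t=9: input=5 -> V=0 FIRE
t=10: input=2 -> V=14
t=11: input=3 -> V=0 FIRE

Answer: 0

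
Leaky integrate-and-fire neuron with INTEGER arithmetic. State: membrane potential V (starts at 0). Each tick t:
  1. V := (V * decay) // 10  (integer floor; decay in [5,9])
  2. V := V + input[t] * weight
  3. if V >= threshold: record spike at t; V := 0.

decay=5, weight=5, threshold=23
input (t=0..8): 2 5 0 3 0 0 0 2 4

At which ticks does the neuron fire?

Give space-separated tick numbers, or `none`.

t=0: input=2 -> V=10
t=1: input=5 -> V=0 FIRE
t=2: input=0 -> V=0
t=3: input=3 -> V=15
t=4: input=0 -> V=7
t=5: input=0 -> V=3
t=6: input=0 -> V=1
t=7: input=2 -> V=10
t=8: input=4 -> V=0 FIRE

Answer: 1 8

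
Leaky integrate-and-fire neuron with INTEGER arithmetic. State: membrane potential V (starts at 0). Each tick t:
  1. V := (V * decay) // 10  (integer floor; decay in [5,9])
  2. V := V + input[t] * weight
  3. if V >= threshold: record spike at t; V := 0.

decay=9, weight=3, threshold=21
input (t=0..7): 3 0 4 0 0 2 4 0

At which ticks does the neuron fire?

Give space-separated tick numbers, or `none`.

t=0: input=3 -> V=9
t=1: input=0 -> V=8
t=2: input=4 -> V=19
t=3: input=0 -> V=17
t=4: input=0 -> V=15
t=5: input=2 -> V=19
t=6: input=4 -> V=0 FIRE
t=7: input=0 -> V=0

Answer: 6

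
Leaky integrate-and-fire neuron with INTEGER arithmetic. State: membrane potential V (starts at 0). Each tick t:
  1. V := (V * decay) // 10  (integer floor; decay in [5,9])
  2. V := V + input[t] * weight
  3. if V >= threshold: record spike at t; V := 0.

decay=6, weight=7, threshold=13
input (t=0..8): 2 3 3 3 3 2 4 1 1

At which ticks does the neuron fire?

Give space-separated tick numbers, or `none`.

Answer: 0 1 2 3 4 5 6

Derivation:
t=0: input=2 -> V=0 FIRE
t=1: input=3 -> V=0 FIRE
t=2: input=3 -> V=0 FIRE
t=3: input=3 -> V=0 FIRE
t=4: input=3 -> V=0 FIRE
t=5: input=2 -> V=0 FIRE
t=6: input=4 -> V=0 FIRE
t=7: input=1 -> V=7
t=8: input=1 -> V=11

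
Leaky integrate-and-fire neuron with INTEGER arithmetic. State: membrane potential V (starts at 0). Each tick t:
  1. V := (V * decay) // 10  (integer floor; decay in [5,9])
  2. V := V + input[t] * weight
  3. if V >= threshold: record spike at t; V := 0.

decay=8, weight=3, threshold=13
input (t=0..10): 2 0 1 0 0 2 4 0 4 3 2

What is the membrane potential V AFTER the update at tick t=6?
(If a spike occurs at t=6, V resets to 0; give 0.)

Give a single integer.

Answer: 0

Derivation:
t=0: input=2 -> V=6
t=1: input=0 -> V=4
t=2: input=1 -> V=6
t=3: input=0 -> V=4
t=4: input=0 -> V=3
t=5: input=2 -> V=8
t=6: input=4 -> V=0 FIRE
t=7: input=0 -> V=0
t=8: input=4 -> V=12
t=9: input=3 -> V=0 FIRE
t=10: input=2 -> V=6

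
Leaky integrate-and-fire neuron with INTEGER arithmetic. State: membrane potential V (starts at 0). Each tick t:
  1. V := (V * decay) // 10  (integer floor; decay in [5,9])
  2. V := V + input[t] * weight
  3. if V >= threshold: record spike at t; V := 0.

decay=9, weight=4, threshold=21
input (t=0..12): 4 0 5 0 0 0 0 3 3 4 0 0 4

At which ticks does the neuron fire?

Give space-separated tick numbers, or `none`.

Answer: 2 8 12

Derivation:
t=0: input=4 -> V=16
t=1: input=0 -> V=14
t=2: input=5 -> V=0 FIRE
t=3: input=0 -> V=0
t=4: input=0 -> V=0
t=5: input=0 -> V=0
t=6: input=0 -> V=0
t=7: input=3 -> V=12
t=8: input=3 -> V=0 FIRE
t=9: input=4 -> V=16
t=10: input=0 -> V=14
t=11: input=0 -> V=12
t=12: input=4 -> V=0 FIRE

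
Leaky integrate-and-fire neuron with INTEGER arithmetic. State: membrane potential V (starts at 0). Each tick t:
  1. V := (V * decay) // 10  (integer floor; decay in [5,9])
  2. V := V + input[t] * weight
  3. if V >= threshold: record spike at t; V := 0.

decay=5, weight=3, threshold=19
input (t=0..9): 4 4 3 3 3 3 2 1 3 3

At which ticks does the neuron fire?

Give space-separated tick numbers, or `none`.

t=0: input=4 -> V=12
t=1: input=4 -> V=18
t=2: input=3 -> V=18
t=3: input=3 -> V=18
t=4: input=3 -> V=18
t=5: input=3 -> V=18
t=6: input=2 -> V=15
t=7: input=1 -> V=10
t=8: input=3 -> V=14
t=9: input=3 -> V=16

Answer: none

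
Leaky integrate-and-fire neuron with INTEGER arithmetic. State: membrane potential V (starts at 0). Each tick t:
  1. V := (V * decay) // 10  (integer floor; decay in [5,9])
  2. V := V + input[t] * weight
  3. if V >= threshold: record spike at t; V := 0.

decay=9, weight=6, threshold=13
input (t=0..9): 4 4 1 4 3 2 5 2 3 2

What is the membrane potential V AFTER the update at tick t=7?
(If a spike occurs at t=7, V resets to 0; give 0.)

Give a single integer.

t=0: input=4 -> V=0 FIRE
t=1: input=4 -> V=0 FIRE
t=2: input=1 -> V=6
t=3: input=4 -> V=0 FIRE
t=4: input=3 -> V=0 FIRE
t=5: input=2 -> V=12
t=6: input=5 -> V=0 FIRE
t=7: input=2 -> V=12
t=8: input=3 -> V=0 FIRE
t=9: input=2 -> V=12

Answer: 12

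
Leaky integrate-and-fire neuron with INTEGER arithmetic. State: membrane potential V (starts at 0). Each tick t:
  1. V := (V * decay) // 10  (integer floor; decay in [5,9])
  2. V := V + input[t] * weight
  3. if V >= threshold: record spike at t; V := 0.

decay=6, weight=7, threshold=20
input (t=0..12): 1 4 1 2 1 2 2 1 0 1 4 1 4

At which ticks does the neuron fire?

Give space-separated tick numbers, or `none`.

Answer: 1 5 10 12

Derivation:
t=0: input=1 -> V=7
t=1: input=4 -> V=0 FIRE
t=2: input=1 -> V=7
t=3: input=2 -> V=18
t=4: input=1 -> V=17
t=5: input=2 -> V=0 FIRE
t=6: input=2 -> V=14
t=7: input=1 -> V=15
t=8: input=0 -> V=9
t=9: input=1 -> V=12
t=10: input=4 -> V=0 FIRE
t=11: input=1 -> V=7
t=12: input=4 -> V=0 FIRE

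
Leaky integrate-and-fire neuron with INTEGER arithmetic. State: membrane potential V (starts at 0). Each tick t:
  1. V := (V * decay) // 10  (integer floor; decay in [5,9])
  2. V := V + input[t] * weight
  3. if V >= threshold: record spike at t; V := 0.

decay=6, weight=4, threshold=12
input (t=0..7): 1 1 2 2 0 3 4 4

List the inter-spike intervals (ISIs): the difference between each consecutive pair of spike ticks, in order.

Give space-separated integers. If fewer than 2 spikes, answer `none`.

Answer: 2 1 1

Derivation:
t=0: input=1 -> V=4
t=1: input=1 -> V=6
t=2: input=2 -> V=11
t=3: input=2 -> V=0 FIRE
t=4: input=0 -> V=0
t=5: input=3 -> V=0 FIRE
t=6: input=4 -> V=0 FIRE
t=7: input=4 -> V=0 FIRE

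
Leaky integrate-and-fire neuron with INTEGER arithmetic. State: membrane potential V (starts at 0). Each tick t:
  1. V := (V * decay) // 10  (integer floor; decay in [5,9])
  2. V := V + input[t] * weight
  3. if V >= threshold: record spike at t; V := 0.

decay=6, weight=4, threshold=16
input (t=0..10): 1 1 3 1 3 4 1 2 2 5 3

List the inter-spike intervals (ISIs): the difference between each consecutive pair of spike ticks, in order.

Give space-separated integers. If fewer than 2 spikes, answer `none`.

Answer: 1 4

Derivation:
t=0: input=1 -> V=4
t=1: input=1 -> V=6
t=2: input=3 -> V=15
t=3: input=1 -> V=13
t=4: input=3 -> V=0 FIRE
t=5: input=4 -> V=0 FIRE
t=6: input=1 -> V=4
t=7: input=2 -> V=10
t=8: input=2 -> V=14
t=9: input=5 -> V=0 FIRE
t=10: input=3 -> V=12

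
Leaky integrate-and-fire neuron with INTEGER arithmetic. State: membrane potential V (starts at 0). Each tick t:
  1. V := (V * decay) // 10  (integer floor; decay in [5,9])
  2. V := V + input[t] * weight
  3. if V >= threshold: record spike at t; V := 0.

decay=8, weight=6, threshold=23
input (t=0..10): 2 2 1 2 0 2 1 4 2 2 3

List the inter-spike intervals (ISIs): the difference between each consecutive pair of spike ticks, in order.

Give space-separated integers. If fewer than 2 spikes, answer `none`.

Answer: 4 3

Derivation:
t=0: input=2 -> V=12
t=1: input=2 -> V=21
t=2: input=1 -> V=22
t=3: input=2 -> V=0 FIRE
t=4: input=0 -> V=0
t=5: input=2 -> V=12
t=6: input=1 -> V=15
t=7: input=4 -> V=0 FIRE
t=8: input=2 -> V=12
t=9: input=2 -> V=21
t=10: input=3 -> V=0 FIRE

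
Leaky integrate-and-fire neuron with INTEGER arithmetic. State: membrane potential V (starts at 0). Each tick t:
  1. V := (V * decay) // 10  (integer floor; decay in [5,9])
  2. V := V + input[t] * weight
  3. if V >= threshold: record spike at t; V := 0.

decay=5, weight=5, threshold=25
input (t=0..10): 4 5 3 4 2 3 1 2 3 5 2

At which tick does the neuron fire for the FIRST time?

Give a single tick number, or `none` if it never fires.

Answer: 1

Derivation:
t=0: input=4 -> V=20
t=1: input=5 -> V=0 FIRE
t=2: input=3 -> V=15
t=3: input=4 -> V=0 FIRE
t=4: input=2 -> V=10
t=5: input=3 -> V=20
t=6: input=1 -> V=15
t=7: input=2 -> V=17
t=8: input=3 -> V=23
t=9: input=5 -> V=0 FIRE
t=10: input=2 -> V=10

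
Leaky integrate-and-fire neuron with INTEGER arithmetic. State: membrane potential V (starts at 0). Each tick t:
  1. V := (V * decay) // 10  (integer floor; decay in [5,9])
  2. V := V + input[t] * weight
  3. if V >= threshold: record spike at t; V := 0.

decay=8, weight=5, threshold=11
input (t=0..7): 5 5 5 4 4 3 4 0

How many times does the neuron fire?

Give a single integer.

t=0: input=5 -> V=0 FIRE
t=1: input=5 -> V=0 FIRE
t=2: input=5 -> V=0 FIRE
t=3: input=4 -> V=0 FIRE
t=4: input=4 -> V=0 FIRE
t=5: input=3 -> V=0 FIRE
t=6: input=4 -> V=0 FIRE
t=7: input=0 -> V=0

Answer: 7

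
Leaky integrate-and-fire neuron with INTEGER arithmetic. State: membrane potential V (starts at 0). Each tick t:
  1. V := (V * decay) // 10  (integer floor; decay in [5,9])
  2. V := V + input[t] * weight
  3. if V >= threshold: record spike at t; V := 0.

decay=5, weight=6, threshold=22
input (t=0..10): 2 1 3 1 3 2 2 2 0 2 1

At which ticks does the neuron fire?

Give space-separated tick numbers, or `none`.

Answer: 2 5

Derivation:
t=0: input=2 -> V=12
t=1: input=1 -> V=12
t=2: input=3 -> V=0 FIRE
t=3: input=1 -> V=6
t=4: input=3 -> V=21
t=5: input=2 -> V=0 FIRE
t=6: input=2 -> V=12
t=7: input=2 -> V=18
t=8: input=0 -> V=9
t=9: input=2 -> V=16
t=10: input=1 -> V=14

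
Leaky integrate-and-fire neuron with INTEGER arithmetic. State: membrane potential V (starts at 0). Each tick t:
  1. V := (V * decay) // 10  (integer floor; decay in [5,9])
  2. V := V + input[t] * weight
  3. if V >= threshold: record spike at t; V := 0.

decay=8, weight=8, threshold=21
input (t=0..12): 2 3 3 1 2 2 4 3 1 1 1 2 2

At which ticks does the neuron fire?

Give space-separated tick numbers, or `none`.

t=0: input=2 -> V=16
t=1: input=3 -> V=0 FIRE
t=2: input=3 -> V=0 FIRE
t=3: input=1 -> V=8
t=4: input=2 -> V=0 FIRE
t=5: input=2 -> V=16
t=6: input=4 -> V=0 FIRE
t=7: input=3 -> V=0 FIRE
t=8: input=1 -> V=8
t=9: input=1 -> V=14
t=10: input=1 -> V=19
t=11: input=2 -> V=0 FIRE
t=12: input=2 -> V=16

Answer: 1 2 4 6 7 11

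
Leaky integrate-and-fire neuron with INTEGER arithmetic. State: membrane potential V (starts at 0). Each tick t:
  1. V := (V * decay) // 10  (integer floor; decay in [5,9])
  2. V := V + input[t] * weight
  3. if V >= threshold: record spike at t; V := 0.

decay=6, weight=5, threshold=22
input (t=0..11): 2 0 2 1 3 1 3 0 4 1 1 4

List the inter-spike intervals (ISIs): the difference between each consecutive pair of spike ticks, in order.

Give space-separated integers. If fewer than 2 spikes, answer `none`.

Answer: 4 3

Derivation:
t=0: input=2 -> V=10
t=1: input=0 -> V=6
t=2: input=2 -> V=13
t=3: input=1 -> V=12
t=4: input=3 -> V=0 FIRE
t=5: input=1 -> V=5
t=6: input=3 -> V=18
t=7: input=0 -> V=10
t=8: input=4 -> V=0 FIRE
t=9: input=1 -> V=5
t=10: input=1 -> V=8
t=11: input=4 -> V=0 FIRE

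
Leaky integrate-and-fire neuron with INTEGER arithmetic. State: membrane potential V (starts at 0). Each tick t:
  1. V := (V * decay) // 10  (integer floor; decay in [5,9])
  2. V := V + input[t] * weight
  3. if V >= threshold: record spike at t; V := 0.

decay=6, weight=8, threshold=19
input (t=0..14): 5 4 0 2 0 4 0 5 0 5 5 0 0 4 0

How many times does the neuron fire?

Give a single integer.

Answer: 7

Derivation:
t=0: input=5 -> V=0 FIRE
t=1: input=4 -> V=0 FIRE
t=2: input=0 -> V=0
t=3: input=2 -> V=16
t=4: input=0 -> V=9
t=5: input=4 -> V=0 FIRE
t=6: input=0 -> V=0
t=7: input=5 -> V=0 FIRE
t=8: input=0 -> V=0
t=9: input=5 -> V=0 FIRE
t=10: input=5 -> V=0 FIRE
t=11: input=0 -> V=0
t=12: input=0 -> V=0
t=13: input=4 -> V=0 FIRE
t=14: input=0 -> V=0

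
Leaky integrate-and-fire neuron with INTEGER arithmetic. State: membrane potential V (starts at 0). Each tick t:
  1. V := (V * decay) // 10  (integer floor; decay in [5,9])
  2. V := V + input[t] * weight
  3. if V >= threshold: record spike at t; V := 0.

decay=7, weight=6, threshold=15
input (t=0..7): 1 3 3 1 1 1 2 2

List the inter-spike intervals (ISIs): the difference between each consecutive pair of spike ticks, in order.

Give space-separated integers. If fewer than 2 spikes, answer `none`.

Answer: 1 4

Derivation:
t=0: input=1 -> V=6
t=1: input=3 -> V=0 FIRE
t=2: input=3 -> V=0 FIRE
t=3: input=1 -> V=6
t=4: input=1 -> V=10
t=5: input=1 -> V=13
t=6: input=2 -> V=0 FIRE
t=7: input=2 -> V=12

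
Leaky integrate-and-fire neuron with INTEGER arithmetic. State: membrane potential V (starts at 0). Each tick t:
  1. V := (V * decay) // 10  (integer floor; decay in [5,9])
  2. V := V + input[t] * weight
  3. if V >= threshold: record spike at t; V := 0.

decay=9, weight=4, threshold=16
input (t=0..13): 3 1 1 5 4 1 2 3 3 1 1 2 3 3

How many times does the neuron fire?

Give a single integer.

Answer: 6

Derivation:
t=0: input=3 -> V=12
t=1: input=1 -> V=14
t=2: input=1 -> V=0 FIRE
t=3: input=5 -> V=0 FIRE
t=4: input=4 -> V=0 FIRE
t=5: input=1 -> V=4
t=6: input=2 -> V=11
t=7: input=3 -> V=0 FIRE
t=8: input=3 -> V=12
t=9: input=1 -> V=14
t=10: input=1 -> V=0 FIRE
t=11: input=2 -> V=8
t=12: input=3 -> V=0 FIRE
t=13: input=3 -> V=12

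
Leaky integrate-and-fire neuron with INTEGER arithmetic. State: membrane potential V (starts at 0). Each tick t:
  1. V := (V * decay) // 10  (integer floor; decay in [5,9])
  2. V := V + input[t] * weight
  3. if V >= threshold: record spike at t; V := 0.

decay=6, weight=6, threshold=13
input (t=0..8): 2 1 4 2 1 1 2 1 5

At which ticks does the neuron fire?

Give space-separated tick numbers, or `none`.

t=0: input=2 -> V=12
t=1: input=1 -> V=0 FIRE
t=2: input=4 -> V=0 FIRE
t=3: input=2 -> V=12
t=4: input=1 -> V=0 FIRE
t=5: input=1 -> V=6
t=6: input=2 -> V=0 FIRE
t=7: input=1 -> V=6
t=8: input=5 -> V=0 FIRE

Answer: 1 2 4 6 8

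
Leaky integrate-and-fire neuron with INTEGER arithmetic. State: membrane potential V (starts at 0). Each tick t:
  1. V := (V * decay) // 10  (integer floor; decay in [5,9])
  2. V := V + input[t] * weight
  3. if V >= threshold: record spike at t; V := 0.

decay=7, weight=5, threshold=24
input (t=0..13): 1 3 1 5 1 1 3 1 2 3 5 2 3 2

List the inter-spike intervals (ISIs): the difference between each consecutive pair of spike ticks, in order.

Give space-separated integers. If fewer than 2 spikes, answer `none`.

Answer: 6 1 3

Derivation:
t=0: input=1 -> V=5
t=1: input=3 -> V=18
t=2: input=1 -> V=17
t=3: input=5 -> V=0 FIRE
t=4: input=1 -> V=5
t=5: input=1 -> V=8
t=6: input=3 -> V=20
t=7: input=1 -> V=19
t=8: input=2 -> V=23
t=9: input=3 -> V=0 FIRE
t=10: input=5 -> V=0 FIRE
t=11: input=2 -> V=10
t=12: input=3 -> V=22
t=13: input=2 -> V=0 FIRE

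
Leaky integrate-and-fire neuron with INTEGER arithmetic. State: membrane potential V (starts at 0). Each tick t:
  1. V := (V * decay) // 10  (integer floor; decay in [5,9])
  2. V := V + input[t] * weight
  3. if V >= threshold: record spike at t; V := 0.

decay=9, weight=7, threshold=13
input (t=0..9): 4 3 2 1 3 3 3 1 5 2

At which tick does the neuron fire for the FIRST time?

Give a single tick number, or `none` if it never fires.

Answer: 0

Derivation:
t=0: input=4 -> V=0 FIRE
t=1: input=3 -> V=0 FIRE
t=2: input=2 -> V=0 FIRE
t=3: input=1 -> V=7
t=4: input=3 -> V=0 FIRE
t=5: input=3 -> V=0 FIRE
t=6: input=3 -> V=0 FIRE
t=7: input=1 -> V=7
t=8: input=5 -> V=0 FIRE
t=9: input=2 -> V=0 FIRE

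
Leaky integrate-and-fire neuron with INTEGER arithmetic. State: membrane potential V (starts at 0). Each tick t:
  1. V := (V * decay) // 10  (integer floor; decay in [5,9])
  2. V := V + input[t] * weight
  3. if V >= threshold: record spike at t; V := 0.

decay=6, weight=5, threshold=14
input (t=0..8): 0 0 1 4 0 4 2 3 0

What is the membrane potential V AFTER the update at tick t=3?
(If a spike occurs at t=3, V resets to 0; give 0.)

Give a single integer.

Answer: 0

Derivation:
t=0: input=0 -> V=0
t=1: input=0 -> V=0
t=2: input=1 -> V=5
t=3: input=4 -> V=0 FIRE
t=4: input=0 -> V=0
t=5: input=4 -> V=0 FIRE
t=6: input=2 -> V=10
t=7: input=3 -> V=0 FIRE
t=8: input=0 -> V=0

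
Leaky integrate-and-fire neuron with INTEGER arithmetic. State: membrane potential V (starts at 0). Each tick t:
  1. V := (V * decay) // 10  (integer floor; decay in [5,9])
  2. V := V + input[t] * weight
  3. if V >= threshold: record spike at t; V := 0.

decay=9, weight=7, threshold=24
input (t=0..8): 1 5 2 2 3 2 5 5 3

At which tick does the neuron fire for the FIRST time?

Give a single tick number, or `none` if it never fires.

t=0: input=1 -> V=7
t=1: input=5 -> V=0 FIRE
t=2: input=2 -> V=14
t=3: input=2 -> V=0 FIRE
t=4: input=3 -> V=21
t=5: input=2 -> V=0 FIRE
t=6: input=5 -> V=0 FIRE
t=7: input=5 -> V=0 FIRE
t=8: input=3 -> V=21

Answer: 1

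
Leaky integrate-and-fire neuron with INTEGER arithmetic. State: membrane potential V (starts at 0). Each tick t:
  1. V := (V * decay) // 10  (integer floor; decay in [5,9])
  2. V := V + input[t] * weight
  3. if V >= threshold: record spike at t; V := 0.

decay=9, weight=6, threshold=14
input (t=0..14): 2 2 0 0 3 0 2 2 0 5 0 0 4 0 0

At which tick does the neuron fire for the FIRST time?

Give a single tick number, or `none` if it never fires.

Answer: 1

Derivation:
t=0: input=2 -> V=12
t=1: input=2 -> V=0 FIRE
t=2: input=0 -> V=0
t=3: input=0 -> V=0
t=4: input=3 -> V=0 FIRE
t=5: input=0 -> V=0
t=6: input=2 -> V=12
t=7: input=2 -> V=0 FIRE
t=8: input=0 -> V=0
t=9: input=5 -> V=0 FIRE
t=10: input=0 -> V=0
t=11: input=0 -> V=0
t=12: input=4 -> V=0 FIRE
t=13: input=0 -> V=0
t=14: input=0 -> V=0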